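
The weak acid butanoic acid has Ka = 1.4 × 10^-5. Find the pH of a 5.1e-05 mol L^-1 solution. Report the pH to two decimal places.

CH3(CH2)2COOH ⇌ CH3(CH2)2COO- + H+
Ka = [H+]²/(5.1e-05 − [H+]) = 1.4 × 10^-5
The 5% rule fails; solving [H+]² + Ka·[H+] − Ka·C₀ = 0 exactly:
[H+] = [−1.4e-05 + √(1.4e-05² + 2.86e-09)]/2 = 2.06 × 10^-5 M
pH = −log[H+] = −log(2.06 × 10^-5) = 4.69

pH = 4.69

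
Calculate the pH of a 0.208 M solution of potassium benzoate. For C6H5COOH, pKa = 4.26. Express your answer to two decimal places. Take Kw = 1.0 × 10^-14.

C6H5COO- is the conjugate base of the weak acid C6H5COOH.
Ka = 10^(−4.26) = 5.50 × 10^-5
Kb = Kw/Ka = 1.0×10^-14 / 5.50 × 10^-5 = 1.82 × 10^-10
From the ICE table, Kb = [OH-]²/(0.208 − [OH-]) = 1.82 × 10^-10.
Since Kb ≪ C₀, [OH-] ≈ √(Kb·C₀) = 6.15 × 10^-6 M.
Check: 0.003% ionized — well under 5%, approximation valid.
pOH = 5.21, so pH = 14.00 − pOH = 8.79

pH = 8.79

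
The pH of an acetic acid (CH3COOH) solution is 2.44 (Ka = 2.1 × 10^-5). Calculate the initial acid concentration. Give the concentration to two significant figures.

[H+] = 10^(-2.44) = 3.63 × 10^-3 M = x
Ka = x²/(C₀ − x) ⇒ C₀ = x + x²/Ka
C₀ = 3.63 × 10^-3 + (3.63 × 10^-3)²/(2.1 × 10^-5) = 6.31 × 10^-1 M

C₀ = 6.3 × 10^-1 M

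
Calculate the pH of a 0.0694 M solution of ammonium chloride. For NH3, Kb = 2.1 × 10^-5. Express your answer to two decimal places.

pH = 5.24

NH4+ is the conjugate acid of the weak base NH3.
Ka = Kw/Kb = 1.0×10^-14 / 2.1 × 10^-5 = 4.76 × 10^-10
From the ICE table, Ka = [H+]²/(0.0694 − [H+]) = 4.76 × 10^-10.
Assume [H+] ≪ 0.0694: [H+] ≈ √(4.76 × 10^-10 × 0.0694) = 5.75 × 10^-6 M
pH = −log[H+] = −log(5.75 × 10^-6) = 5.24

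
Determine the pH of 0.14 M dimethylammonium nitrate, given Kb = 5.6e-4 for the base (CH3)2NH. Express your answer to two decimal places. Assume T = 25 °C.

pH = 5.80

(CH3)2NH2+ is the conjugate acid of the weak base (CH3)2NH.
Ka = Kw/Kb = 1.0×10^-14 / 5.6 × 10^-4 = 1.79 × 10^-11
Let x = [H+] at equilibrium. Ka = x²/(0.14 − x).
Assume x ≪ 0.14: x ≈ √(1.79 × 10^-11 × 0.14) = 1.58 × 10^-6 M
pH = −log(1.58 × 10^-6) = 5.80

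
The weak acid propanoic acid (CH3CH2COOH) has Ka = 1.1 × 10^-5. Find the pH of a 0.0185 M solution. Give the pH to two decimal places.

CH3CH2COOH ⇌ CH3CH2COO- + H+
Ka = [H+]²/(0.0185 − [H+]) = 1.1 × 10^-5
Neglecting [H+] in the denominator: [H+] = √(1.1 × 10^-5 × 0.0185) = 4.51 × 10^-4 M
Check: 2.4% ionized — well under 5%, approximation valid.
pH = −log(4.51 × 10^-4) = 3.35

pH = 3.35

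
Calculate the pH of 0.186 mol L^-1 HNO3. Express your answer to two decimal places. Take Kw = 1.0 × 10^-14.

pH = 0.73

HNO3 is a strong acid and dissociates completely, so [H+] = 0.186 M.
pH = -log(0.186) = 0.73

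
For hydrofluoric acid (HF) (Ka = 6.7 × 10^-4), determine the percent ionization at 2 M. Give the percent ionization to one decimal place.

1.8%

HF ⇌ F- + H+; let x = [H+] at equilibrium.
x ≈ √(Ka·C₀) = √(6.7 × 10^-4 × 2) = 3.66 × 10^-2 M
% ionization = x/C₀ × 100% = 3.66 × 10^-2/2 × 100% = 1.8%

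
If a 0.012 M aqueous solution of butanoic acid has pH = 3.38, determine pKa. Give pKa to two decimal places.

pKa = 4.82

[H+] = 10^(-3.38) = 4.17 × 10^-4 M
At equilibrium [HA] = 0.012 − 4.17 × 10^-4 = 1.16 × 10^-2 M
Ka = [H+][A-]/[HA] = (4.17 × 10^-4)² / 1.16 × 10^-2 = 1.50 × 10^-5
pKa = -log(1.50 × 10^-5) = 4.82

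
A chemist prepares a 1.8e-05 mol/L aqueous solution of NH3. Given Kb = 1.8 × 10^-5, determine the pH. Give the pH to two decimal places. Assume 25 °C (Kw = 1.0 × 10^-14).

pH = 9.05

NH3 + H2O ⇌ NH4+ + OH-
Kb = [OH-]²/(1.8e-05 − [OH-]) = 1.8 × 10^-5
Here C₀/Kb ≈ 1, so the small-[OH-] approximation fails. Use the quadratic:
[OH-] = (−Kb + √(Kb² + 4·Kb·C₀))/2 = 1.11 × 10^-5 M
pOH = −log(1.11 × 10^-5) = 4.95; pH = 14.00 − 4.95 = 9.05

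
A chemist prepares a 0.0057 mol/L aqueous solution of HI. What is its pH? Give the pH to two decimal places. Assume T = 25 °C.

HI is a strong acid and dissociates completely, so [H+] = 0.0057 M.
pH = -log(0.0057) = 2.24

pH = 2.24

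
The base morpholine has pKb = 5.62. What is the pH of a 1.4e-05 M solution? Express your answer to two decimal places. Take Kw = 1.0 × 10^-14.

pH = 8.67

C4H8ONH + H2O ⇌ C4H8ONH2+ + OH-
Kb = 10^(−5.62) = 2.40 × 10^-6
Kb = [OH-]²/(1.4e-05 − [OH-]) = 2.40 × 10^-6
[OH-] is not negligible relative to C₀; solve [OH-]² + 2.4e-06·[OH-] − 3.36e-11 = 0.
[OH-] = (−Kb + √(Kb² + 4·Kb·C₀))/2 = 4.72 × 10^-6 M
pOH = −log(4.72 × 10^-6) = 5.33; pH = 14.00 − 5.33 = 8.67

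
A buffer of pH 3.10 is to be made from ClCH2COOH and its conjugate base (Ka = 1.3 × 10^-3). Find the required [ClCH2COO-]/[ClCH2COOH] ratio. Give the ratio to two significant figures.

pKa = -log(1.3 × 10^-3) = 2.886
pH = pKa + log(r) ⇒ log(r) = 3.10 − 2.886 = +0.214
r = [ClCH2COO-]/[ClCH2COOH] = 10^(+0.214) = 1.64

ratio = 1.6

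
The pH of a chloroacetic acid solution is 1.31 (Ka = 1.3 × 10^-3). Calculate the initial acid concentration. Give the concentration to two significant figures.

C₀ = 1.9 M

[H+] = 10^(-1.31) = 4.90 × 10^-2 M = x
Ka = x²/(C₀ − x) ⇒ C₀ = x + x²/Ka
C₀ = 4.90 × 10^-2 + (4.90 × 10^-2)²/(1.3 × 10^-3) = 1.90 M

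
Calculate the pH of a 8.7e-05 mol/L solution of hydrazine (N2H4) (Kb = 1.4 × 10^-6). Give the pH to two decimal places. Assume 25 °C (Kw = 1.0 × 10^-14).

N2H4 + H2O ⇌ N2H5+ + OH-
Kb = x²/(8.7e-05 − x) = 1.4 × 10^-6
The 5% rule fails; solving x² + Kb·x − Kb·C₀ = 0 exactly:
x = (−Kb + √(Kb² + 4·Kb·C₀))/2 = 1.04 × 10^-5 M
pOH = −log(1.04 × 10^-5) = 4.98; pH = 14.00 − 4.98 = 9.02

pH = 9.02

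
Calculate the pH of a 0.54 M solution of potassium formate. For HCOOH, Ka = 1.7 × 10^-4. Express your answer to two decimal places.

pH = 8.75

HCOO- is the conjugate base of the weak acid HCOOH.
Kb = Kw/Ka = 1.0×10^-14 / 1.7 × 10^-4 = 5.88 × 10^-11
Kb = x²/(0.54 − x) = 5.88 × 10^-11
Since Kb ≪ C₀, x ≈ √(Kb·C₀) = 5.63 × 10^-6 M.
pOH = 5.25, so pH = 14.00 − pOH = 8.75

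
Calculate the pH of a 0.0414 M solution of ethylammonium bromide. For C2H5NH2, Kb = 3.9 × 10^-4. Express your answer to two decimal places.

pH = 5.99

C2H5NH3+ is the conjugate acid of the weak base C2H5NH2.
Ka = Kw/Kb = 1.0×10^-14 / 3.9 × 10^-4 = 2.56 × 10^-11
Let x = [H+] at equilibrium. Ka = x²/(0.0414 − x).
Neglecting x in the denominator: x = √(2.56 × 10^-11 × 0.0414) = 1.03 × 10^-6 M
pH = −log(1.03 × 10^-6) = 5.99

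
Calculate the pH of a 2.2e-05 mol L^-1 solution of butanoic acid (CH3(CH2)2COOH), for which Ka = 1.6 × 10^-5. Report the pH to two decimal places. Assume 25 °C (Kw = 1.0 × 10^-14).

CH3(CH2)2COOH ⇌ CH3(CH2)2COO- + H+
Ka = [H+]²/(2.2e-05 − [H+]) = 1.6 × 10^-5
[H+] is not negligible relative to C₀; solve [H+]² + 1.6e-05·[H+] − 3.52e-10 = 0.
[H+] = (−Ka + √(Ka² + 4·Ka·C₀))/2 = 1.24 × 10^-5 M
pH = −log[H+] = −log(1.24 × 10^-5) = 4.91

pH = 4.91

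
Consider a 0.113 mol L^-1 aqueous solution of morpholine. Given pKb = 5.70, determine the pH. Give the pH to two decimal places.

pH = 10.68

C4H8ONH + H2O ⇌ C4H8ONH2+ + OH-
Kb = 10^(−5.70) = 2.00 × 10^-6
Kb = [OH-]²/(0.113 − [OH-]) = 2.00 × 10^-6
Since Kb ≪ C₀, [OH-] ≈ √(Kb·C₀) = 4.75 × 10^-4 M.
pOH = −log(4.75 × 10^-4) = 3.32; pH = 14.00 − 3.32 = 10.68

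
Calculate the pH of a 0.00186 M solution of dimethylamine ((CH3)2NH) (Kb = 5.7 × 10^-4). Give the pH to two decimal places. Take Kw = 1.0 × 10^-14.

pH = 10.89

(CH3)2NH + H2O ⇌ (CH3)2NH2+ + OH-
Kb = [OH-]²/(0.00186 − [OH-]) = 5.7 × 10^-4
The 5% rule fails; solving [OH-]² + Kb·[OH-] − Kb·C₀ = 0 exactly:
[OH-] = (−Kb + √(Kb² + 4·Kb·C₀))/2 = 7.83 × 10^-4 M
pOH = −log(7.83 × 10^-4) = 3.11; pH = 14.00 − 3.11 = 10.89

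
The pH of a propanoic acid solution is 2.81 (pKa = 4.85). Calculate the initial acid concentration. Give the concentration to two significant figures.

C₀ = 1.7 × 10^-1 M

[H+] = 10^(-2.81) = 1.55 × 10^-3 M = x
Ka = 10^(−4.85) = 1.41 × 10^-5
Ka = x²/(C₀ − x) ⇒ C₀ = x + x²/Ka
C₀ = 1.55 × 10^-3 + (1.55 × 10^-3)²/(1.41 × 10^-5) = 1.72 × 10^-1 M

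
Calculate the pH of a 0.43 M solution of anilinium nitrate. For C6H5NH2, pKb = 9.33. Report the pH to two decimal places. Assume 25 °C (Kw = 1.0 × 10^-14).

C6H5NH3+ is the conjugate acid of the weak base C6H5NH2.
Kb = 10^(−9.33) = 4.68 × 10^-10
Ka = Kw/Kb = 1.0×10^-14 / 4.68 × 10^-10 = 2.14 × 10^-5
From the ICE table, Ka = [H+]²/(0.43 − [H+]) = 2.14 × 10^-5.
Assume [H+] ≪ 0.43: [H+] ≈ √(2.14 × 10^-5 × 0.43) = 3.03 × 10^-3 M
pH = −log[H+] = −log(3.03 × 10^-3) = 2.52

pH = 2.52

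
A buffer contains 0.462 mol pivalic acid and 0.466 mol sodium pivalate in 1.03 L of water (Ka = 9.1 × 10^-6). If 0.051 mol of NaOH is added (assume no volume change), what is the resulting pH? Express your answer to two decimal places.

pH = 5.14

OH- converts (CH3)3CCOOH to (CH3)3CCOO-: (CH3)3CCOOH → 0.411 mol, (CH3)3CCOO- → 0.517 mol.
pKa = −log(9.1 × 10^-6) = 5.041
Henderson–Hasselbalch with mole ratio 0.517/0.411: pH = 5.041 + (+0.100)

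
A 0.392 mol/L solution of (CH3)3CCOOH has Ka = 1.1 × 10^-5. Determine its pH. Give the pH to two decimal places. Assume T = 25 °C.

pH = 2.68

(CH3)3CCOOH ⇌ (CH3)3CCOO- + H+
Ka = [H+]²/(0.392 − [H+]) = 1.1 × 10^-5
Neglecting [H+] in the denominator: [H+] = √(1.1 × 10^-5 × 0.392) = 2.08 × 10^-3 M
pH = −log(2.08 × 10^-3) = 2.68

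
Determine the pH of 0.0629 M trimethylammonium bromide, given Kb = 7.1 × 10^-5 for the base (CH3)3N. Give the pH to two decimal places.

pH = 5.53

(CH3)3NH+ is the conjugate acid of the weak base (CH3)3N.
Ka = Kw/Kb = 1.0×10^-14 / 7.1 × 10^-5 = 1.41 × 10^-10
Ka = x²/(0.0629 − x) = 1.41 × 10^-10
Since Ka ≪ C₀, x ≈ √(Ka·C₀) = 2.98 × 10^-6 M.
Check: 0.0047% ionized — well under 5%, approximation valid.
pH = −log(2.98 × 10^-6) = 5.53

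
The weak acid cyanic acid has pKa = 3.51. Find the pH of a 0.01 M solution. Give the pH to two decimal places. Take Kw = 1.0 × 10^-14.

pH = 2.79

HOCN ⇌ OCN- + H+
Ka = 10^(−3.51) = 3.09 × 10^-4
Let x = [H+] at equilibrium. Ka = x²/(0.01 − x).
Here C₀/Ka ≈ 32.4, so the small-x approximation fails. Use the quadratic:
x = (−Ka + √(Ka² + 4·Ka·C₀))/2 = 1.61 × 10^-3 M
pH = −log[H+] = −log(1.61 × 10^-3) = 2.79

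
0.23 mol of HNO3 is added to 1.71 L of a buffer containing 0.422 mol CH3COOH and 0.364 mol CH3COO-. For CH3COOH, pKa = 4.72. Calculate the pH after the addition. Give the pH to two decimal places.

pH = 4.03

Added H+ converts CH3COO- to CH3COOH: CH3COOH → 0.652 mol, CH3COO- → 0.134 mol.
pH = pKa + log([A⁻]/[HA]) = 4.72 + log(0.134/0.652) = 4.72 -0.687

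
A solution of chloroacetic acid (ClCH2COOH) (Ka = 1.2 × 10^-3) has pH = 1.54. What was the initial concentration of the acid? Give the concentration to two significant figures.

C₀ = 7.2 × 10^-1 M

[H+] = 10^(-1.54) = 2.88 × 10^-2 M = x
Ka = x²/(C₀ − x) ⇒ C₀ = x + x²/Ka
C₀ = 2.88 × 10^-2 + (2.88 × 10^-2)²/(1.2 × 10^-3) = 7.20 × 10^-1 M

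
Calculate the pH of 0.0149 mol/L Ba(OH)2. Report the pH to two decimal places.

pH = 12.47

Ba(OH)2 is a strong base (each formula unit releases 2 OH-); [OH-] = 0.0298 M.
pOH = -log(0.0298) = 1.53
pH = 14.00 - 1.53 = 12.47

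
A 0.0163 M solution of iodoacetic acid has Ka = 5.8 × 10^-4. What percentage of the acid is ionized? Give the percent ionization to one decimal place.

17.2%

ICH2COOH ⇌ ICH2COO- + H+; let x = [H+] at equilibrium.
Ka = x²/(C₀ − x); solving the quadratic gives x = 2.80 × 10^-3 M.
% ionization = x/C₀ × 100% = 2.80 × 10^-3/0.0163 × 100% = 17.2%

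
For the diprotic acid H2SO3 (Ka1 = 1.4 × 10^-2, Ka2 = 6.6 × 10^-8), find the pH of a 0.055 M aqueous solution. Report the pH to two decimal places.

pH = 1.67

Ka1 ≫ Ka2, so treat the first dissociation as the only significant source of H+.
Ka1 = x²/(0.055 − x) = 1.4 × 10^-2
Solving the quadratic: x = (−Ka1 + √(Ka1² + 4·Ka1·C₀))/2 = 2.16 × 10^-2 M
pH = −log(2.16 × 10^-2) = 1.67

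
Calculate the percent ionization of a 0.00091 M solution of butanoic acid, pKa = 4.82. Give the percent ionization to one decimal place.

12.1%

CH3(CH2)2COOH ⇌ CH3(CH2)2COO- + H+; let x = [H+] at equilibrium.
Ka = 10^(−4.82) = 1.51 × 10^-5
Ka = x²/(C₀ − x); solving the quadratic gives x = 1.10 × 10^-4 M.
% ionization = x/C₀ × 100% = 1.10 × 10^-4/0.00091 × 100% = 12.1%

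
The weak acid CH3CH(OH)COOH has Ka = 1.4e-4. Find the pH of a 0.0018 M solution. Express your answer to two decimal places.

CH3CH(OH)COOH ⇌ CH3CH(OH)COO- + H+
From the ICE table, Ka = x²/(0.0018 − x) = 1.4 × 10^-4.
Here C₀/Ka ≈ 12.9, so the small-x approximation fails. Use the quadratic:
x = (−Ka + √(Ka² + 4·Ka·C₀))/2 = 4.37 × 10^-4 M
pH = −log[H+] = −log(4.37 × 10^-4) = 3.36

pH = 3.36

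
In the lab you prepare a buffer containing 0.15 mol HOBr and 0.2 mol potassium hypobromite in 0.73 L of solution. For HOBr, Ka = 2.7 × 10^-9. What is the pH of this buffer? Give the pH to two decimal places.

pKa = −log(2.7 × 10^-9) = 8.569
Henderson–Hasselbalch: pH = pKa + log([OBr-]/[HOBr]) = 8.569 + log(0.2/0.15)
pH = 8.569 + (+0.125) = 8.69

pH = 8.69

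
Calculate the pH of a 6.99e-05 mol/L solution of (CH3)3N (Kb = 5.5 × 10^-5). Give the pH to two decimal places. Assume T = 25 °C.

pH = 9.61

(CH3)3N + H2O ⇌ (CH3)3NH+ + OH-
Kb = x²/(6.99e-05 − x) = 5.5 × 10^-5
The 5% rule fails; solving x² + Kb·x − Kb·C₀ = 0 exactly:
x = [−5.5e-05 + √(5.5e-05² + 1.54e-08)]/2 = 4.03 × 10^-5 M
pOH = 4.39, so pH = 14.00 − pOH = 9.61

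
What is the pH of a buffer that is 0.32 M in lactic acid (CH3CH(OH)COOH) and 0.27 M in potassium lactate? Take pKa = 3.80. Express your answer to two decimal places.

pH = 3.73

Henderson–Hasselbalch: pH = pKa + log([CH3CH(OH)COO-]/[CH3CH(OH)COOH]) = 3.80 + log(0.27/0.32)
pH = 3.80 + (-0.074) = 3.73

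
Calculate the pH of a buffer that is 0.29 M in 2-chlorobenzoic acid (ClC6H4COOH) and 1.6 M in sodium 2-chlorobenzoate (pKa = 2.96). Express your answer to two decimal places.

Using pH = pKa + log([base]/[acid]) with [base]/[acid] = 1.6/0.29:
pH = 2.96 + (+0.742) = 3.70

pH = 3.70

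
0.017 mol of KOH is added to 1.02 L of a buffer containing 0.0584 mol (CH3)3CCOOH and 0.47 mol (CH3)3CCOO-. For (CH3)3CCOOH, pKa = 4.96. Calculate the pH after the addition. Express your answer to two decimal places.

pH = 6.03

After neutralization: n((CH3)3CCOOH) = 0.0414 mol, n((CH3)3CCOO-) = 0.487 mol.
pH = pKa + log(n_(CH3)3CCOO-/n_(CH3)3CCOOH) = 4.96 + log(0.487/0.0414) = 4.96 + (+1.071)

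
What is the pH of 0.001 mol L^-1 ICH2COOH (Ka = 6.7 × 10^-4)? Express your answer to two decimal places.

pH = 3.26

ICH2COOH ⇌ ICH2COO- + H+
From the ICE table, Ka = x²/(0.001 − x) = 6.7 × 10^-4.
Here C₀/Ka ≈ 1.49, so the small-x approximation fails. Use the quadratic:
x = [−0.00067 + √(0.00067² + 2.68e-06)]/2 = 5.49 × 10^-4 M
pH = −log(5.49 × 10^-4) = 3.26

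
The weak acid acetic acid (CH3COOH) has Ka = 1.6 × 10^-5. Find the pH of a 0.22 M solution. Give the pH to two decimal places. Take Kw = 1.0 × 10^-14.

CH3COOH ⇌ CH3COO- + H+
Ka = [H+]²/(0.22 − [H+]) = 1.6 × 10^-5
Assume [H+] ≪ 0.22: [H+] ≈ √(1.6 × 10^-5 × 0.22) = 1.88 × 10^-3 M
Check: 0.85% ionized — well under 5%, approximation valid.
pH = −log(1.88 × 10^-3) = 2.73

pH = 2.73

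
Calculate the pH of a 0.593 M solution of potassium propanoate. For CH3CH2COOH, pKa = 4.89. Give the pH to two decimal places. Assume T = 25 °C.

pH = 9.33

CH3CH2COO- is the conjugate base of the weak acid CH3CH2COOH.
Ka = 10^(−4.89) = 1.29 × 10^-5
Kb = Kw/Ka = 1.0×10^-14 / 1.29 × 10^-5 = 7.75 × 10^-10
From the ICE table, Kb = [OH-]²/(0.593 − [OH-]) = 7.75 × 10^-10.
Since Kb ≪ C₀, [OH-] ≈ √(Kb·C₀) = 2.14 × 10^-5 M.
pOH = −log(2.14 × 10^-5) = 4.67; pH = 14.00 − 4.67 = 9.33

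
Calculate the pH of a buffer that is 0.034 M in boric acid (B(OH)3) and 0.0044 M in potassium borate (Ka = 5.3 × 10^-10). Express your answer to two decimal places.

pKa = −log(5.3 × 10^-10) = 9.276
Henderson–Hasselbalch: pH = pKa + log([B(OH)4-]/[B(OH)3]) = 9.276 + log(0.0044/0.034)
pH = 9.276 + (-0.888) = 8.39

pH = 8.39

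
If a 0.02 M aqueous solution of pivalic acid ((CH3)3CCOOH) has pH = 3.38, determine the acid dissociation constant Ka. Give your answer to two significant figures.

Ka = 8.9 × 10^-6

[H+] = 10^(-3.38) = 4.17 × 10^-4 M
At equilibrium [HA] = 0.02 − 4.17 × 10^-4 = 1.96 × 10^-2 M
Ka = [H+][A-]/[HA] = (4.17 × 10^-4)² / 1.96 × 10^-2 = 8.9 × 10^-6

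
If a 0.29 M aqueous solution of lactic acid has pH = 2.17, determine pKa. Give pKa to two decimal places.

[H+] = 10^(-2.17) = 6.76 × 10^-3 M
At equilibrium [HA] = 0.29 − 6.76 × 10^-3 = 2.83 × 10^-1 M
Ka = [H+][A-]/[HA] = (6.76 × 10^-3)² / 2.83 × 10^-1 = 1.61 × 10^-4
pKa = -log(1.61 × 10^-4) = 3.79

pKa = 3.79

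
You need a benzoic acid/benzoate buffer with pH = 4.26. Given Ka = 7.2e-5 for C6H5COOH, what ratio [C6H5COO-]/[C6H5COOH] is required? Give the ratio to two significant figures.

pKa = -log(7.2 × 10^-5) = 4.143
pH = pKa + log(r) ⇒ log(r) = 4.26 − 4.143 = +0.117
r = [C6H5COO-]/[C6H5COOH] = 10^(+0.117) = 1.31

ratio = 1.3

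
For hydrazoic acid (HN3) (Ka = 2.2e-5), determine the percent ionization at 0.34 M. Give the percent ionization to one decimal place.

0.8%

HN3 ⇌ N3- + H+; let x = [H+] at equilibrium.
x ≈ √(Ka·C₀) = √(2.2 × 10^-5 × 0.34) = 2.73 × 10^-3 M
Fraction ionized = 2.73 × 10^-3 / 0.34 = 0.0080 → 0.8%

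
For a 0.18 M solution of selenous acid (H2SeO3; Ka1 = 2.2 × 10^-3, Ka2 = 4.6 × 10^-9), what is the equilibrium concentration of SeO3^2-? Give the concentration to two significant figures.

First ionization gives [H+] ≈ [HSeO3-] = 1.88 × 10^-2 M.
Second step: Ka2 = [H+][SeO3^2-]/[HSeO3-] ≈ [SeO3^2-] (since [H+] ≈ [HSeO3-]).
So [SeO3^2-] ≈ Ka2.

4.6 × 10^-9 M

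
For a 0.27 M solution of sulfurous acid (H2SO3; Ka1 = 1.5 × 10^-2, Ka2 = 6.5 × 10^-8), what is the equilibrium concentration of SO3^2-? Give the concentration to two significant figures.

First ionization gives [H+] ≈ [HSO3-] = 5.66 × 10^-2 M.
Second step: Ka2 = [H+][SO3^2-]/[HSO3-] ≈ [SO3^2-] (since [H+] ≈ [HSO3-]).
So [SO3^2-] ≈ Ka2.

6.5 × 10^-8 M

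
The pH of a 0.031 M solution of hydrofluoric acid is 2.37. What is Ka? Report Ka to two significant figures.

[H+] = 10^(-2.37) = 4.27 × 10^-3 M
At equilibrium [HA] = 0.031 − 4.27 × 10^-3 = 2.67 × 10^-2 M
Ka = [H+][A-]/[HA] = (4.27 × 10^-3)² / 2.67 × 10^-2 = 6.8 × 10^-4

Ka = 6.8 × 10^-4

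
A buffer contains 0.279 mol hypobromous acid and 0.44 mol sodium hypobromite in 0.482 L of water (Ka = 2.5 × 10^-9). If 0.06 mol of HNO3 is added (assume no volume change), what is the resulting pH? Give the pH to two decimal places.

Added H+ converts OBr- to HOBr: HOBr → 0.339 mol, OBr- → 0.38 mol.
pKa = −log(2.5 × 10^-9) = 8.602
pH = pKa + log(n_OBr-/n_HOBr) = 8.602 + log(0.38/0.339) = 8.602 + (+0.050)

pH = 8.65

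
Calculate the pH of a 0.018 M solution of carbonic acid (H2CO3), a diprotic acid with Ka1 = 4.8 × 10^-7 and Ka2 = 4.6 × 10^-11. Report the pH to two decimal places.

pH = 4.03

Ka1 ≫ Ka2, so treat the first dissociation as the only significant source of H+.
Ka1 = x²/(0.018 − x) = 4.8 × 10^-7
x ≈ √(4.8 × 10^-7 × 0.018) = 9.30 × 10^-5 M
pH = −log(9.30 × 10^-5) = 4.03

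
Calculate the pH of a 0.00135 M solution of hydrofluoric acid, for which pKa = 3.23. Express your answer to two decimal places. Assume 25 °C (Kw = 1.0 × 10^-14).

pH = 3.19

HF ⇌ F- + H+
Ka = 10^(−3.23) = 5.89 × 10^-4
From the ICE table, Ka = x²/(0.00135 − x) = 5.89 × 10^-4.
Here C₀/Ka ≈ 2.29, so the small-x approximation fails. Use the quadratic:
x = [−0.000589 + √(0.000589² + 3.18e-06)]/2 = 6.45 × 10^-4 M
pH = −log[H+] = −log(6.45 × 10^-4) = 3.19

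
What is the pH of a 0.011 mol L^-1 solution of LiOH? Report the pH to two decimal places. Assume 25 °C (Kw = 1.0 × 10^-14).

LiOH is a strong base; [OH-] = 0.011 M.
pOH = -log(0.011) = 1.96
pH = 14.00 - 1.96 = 12.04

pH = 12.04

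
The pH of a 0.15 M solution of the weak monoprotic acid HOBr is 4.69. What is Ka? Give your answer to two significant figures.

[H+] = 10^(-4.69) = 2.04 × 10^-5 M
At equilibrium [HA] = 0.15 − 2.04 × 10^-5 = 1.50 × 10^-1 M
Ka = [H+][A-]/[HA] = (2.04 × 10^-5)² / 1.50 × 10^-1 = 2.8 × 10^-9

Ka = 2.8 × 10^-9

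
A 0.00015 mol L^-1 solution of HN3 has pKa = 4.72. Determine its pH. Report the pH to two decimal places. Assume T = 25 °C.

HN3 ⇌ N3- + H+
Ka = 10^(−4.72) = 1.91 × 10^-5
Ka = [H+]²/(0.00015 − [H+]) = 1.91 × 10^-5
[H+] is not negligible relative to C₀; solve [H+]² + 1.91e-05·[H+] − 2.86e-09 = 0.
[H+] = [−1.91e-05 + √(1.91e-05² + 1.15e-08)]/2 = 4.48 × 10^-5 M
pH = −log[H+] = −log(4.48 × 10^-5) = 4.35

pH = 4.35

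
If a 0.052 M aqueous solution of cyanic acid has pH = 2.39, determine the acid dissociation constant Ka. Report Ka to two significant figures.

[H+] = 10^(-2.39) = 4.07 × 10^-3 M
At equilibrium [HA] = 0.052 − 4.07 × 10^-3 = 4.79 × 10^-2 M
Ka = [H+][A-]/[HA] = (4.07 × 10^-3)² / 4.79 × 10^-2 = 3.5 × 10^-4

Ka = 3.5 × 10^-4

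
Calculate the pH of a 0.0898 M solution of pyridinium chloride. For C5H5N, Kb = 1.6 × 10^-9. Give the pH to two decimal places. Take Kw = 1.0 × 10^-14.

C5H5NH+ is the conjugate acid of the weak base C5H5N.
Ka = Kw/Kb = 1.0×10^-14 / 1.6 × 10^-9 = 6.25 × 10^-6
Ka = [H+]²/(0.0898 − [H+]) = 6.25 × 10^-6
Neglecting [H+] in the denominator: [H+] = √(6.25 × 10^-6 × 0.0898) = 7.49 × 10^-4 M
Check: 0.83% ionized — well under 5%, approximation valid.
pH = −log(7.49 × 10^-4) = 3.13

pH = 3.13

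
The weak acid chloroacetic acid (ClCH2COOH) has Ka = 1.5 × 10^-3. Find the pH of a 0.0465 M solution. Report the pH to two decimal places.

ClCH2COOH ⇌ ClCH2COO- + H+
From the ICE table, Ka = x²/(0.0465 − x) = 1.5 × 10^-3.
x is not negligible relative to C₀; solve x² + 0.0015·x − 6.98e-05 = 0.
x = (−Ka + √(Ka² + 4·Ka·C₀))/2 = 7.64 × 10^-3 M
pH = −log[H+] = −log(7.64 × 10^-3) = 2.12

pH = 2.12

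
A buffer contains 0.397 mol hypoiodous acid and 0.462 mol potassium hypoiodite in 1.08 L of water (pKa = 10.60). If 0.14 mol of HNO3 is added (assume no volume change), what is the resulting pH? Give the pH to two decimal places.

After neutralization: n(HOI) = 0.537 mol, n(OI-) = 0.322 mol.
Henderson–Hasselbalch with mole ratio 0.322/0.537: pH = 10.60 + (-0.222)

pH = 10.38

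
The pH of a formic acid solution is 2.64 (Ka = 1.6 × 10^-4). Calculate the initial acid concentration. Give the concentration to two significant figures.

C₀ = 3.5 × 10^-2 M

[H+] = 10^(-2.64) = 2.29 × 10^-3 M = x
Ka = x²/(C₀ − x) ⇒ C₀ = x + x²/Ka
C₀ = 2.29 × 10^-3 + (2.29 × 10^-3)²/(1.6 × 10^-4) = 3.51 × 10^-2 M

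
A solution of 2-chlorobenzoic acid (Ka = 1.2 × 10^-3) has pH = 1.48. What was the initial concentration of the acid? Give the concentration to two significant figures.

[H+] = 10^(-1.48) = 3.31 × 10^-2 M = x
Ka = x²/(C₀ − x) ⇒ C₀ = x + x²/Ka
C₀ = 3.31 × 10^-2 + (3.31 × 10^-2)²/(1.2 × 10^-3) = 9.46 × 10^-1 M

C₀ = 9.5 × 10^-1 M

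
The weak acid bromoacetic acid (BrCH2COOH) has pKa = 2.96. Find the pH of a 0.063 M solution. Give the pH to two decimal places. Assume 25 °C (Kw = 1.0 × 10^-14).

BrCH2COOH ⇌ BrCH2COO- + H+
Ka = 10^(−2.96) = 1.10 × 10^-3
From the ICE table, Ka = [H+]²/(0.063 − [H+]) = 1.10 × 10^-3.
Here C₀/Ka ≈ 57.3, so the small-[H+] approximation fails. Use the quadratic:
[H+] = (−Ka + √(Ka² + 4·Ka·C₀))/2 = 7.79 × 10^-3 M
pH = −log[H+] = −log(7.79 × 10^-3) = 2.11

pH = 2.11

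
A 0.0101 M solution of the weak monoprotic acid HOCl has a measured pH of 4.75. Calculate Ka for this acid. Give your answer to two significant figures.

[H+] = 10^(-4.75) = 1.78 × 10^-5 M
At equilibrium [HA] = 0.0101 − 1.78 × 10^-5 = 1.01 × 10^-2 M
Ka = [H+][A-]/[HA] = (1.78 × 10^-5)² / 1.01 × 10^-2 = 3.1 × 10^-8

Ka = 3.1 × 10^-8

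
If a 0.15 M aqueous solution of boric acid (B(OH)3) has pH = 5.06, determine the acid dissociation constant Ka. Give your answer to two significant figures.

Ka = 5.1 × 10^-10

[H+] = 10^(-5.06) = 8.71 × 10^-6 M
At equilibrium [HA] = 0.15 − 8.71 × 10^-6 = 1.50 × 10^-1 M
Ka = [H+][A-]/[HA] = (8.71 × 10^-6)² / 1.50 × 10^-1 = 5.1 × 10^-10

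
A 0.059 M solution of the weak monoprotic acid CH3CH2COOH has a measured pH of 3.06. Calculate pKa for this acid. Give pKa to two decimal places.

pKa = 4.88

[H+] = 10^(-3.06) = 8.71 × 10^-4 M
At equilibrium [HA] = 0.059 − 8.71 × 10^-4 = 5.81 × 10^-2 M
Ka = [H+][A-]/[HA] = (8.71 × 10^-4)² / 5.81 × 10^-2 = 1.31 × 10^-5
pKa = -log(1.31 × 10^-5) = 4.88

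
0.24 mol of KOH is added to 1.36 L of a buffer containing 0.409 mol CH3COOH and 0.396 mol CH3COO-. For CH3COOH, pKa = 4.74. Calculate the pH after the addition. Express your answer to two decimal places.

pH = 5.32

After neutralization: n(CH3COOH) = 0.169 mol, n(CH3COO-) = 0.636 mol.
pH = pKa + log([A⁻]/[HA]) = 4.74 + log(0.636/0.169) = 4.74 +0.576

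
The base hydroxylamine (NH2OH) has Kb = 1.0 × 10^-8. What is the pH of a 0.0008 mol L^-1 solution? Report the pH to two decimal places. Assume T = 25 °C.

NH2OH + H2O ⇌ NH3OH+ + OH-
From the ICE table, Kb = x²/(0.0008 − x) = 1.0 × 10^-8.
Neglecting x in the denominator: x = √(1.0 × 10^-8 × 0.0008) = 2.83 × 10^-6 M
pOH = 5.55, so pH = 14.00 − pOH = 8.45

pH = 8.45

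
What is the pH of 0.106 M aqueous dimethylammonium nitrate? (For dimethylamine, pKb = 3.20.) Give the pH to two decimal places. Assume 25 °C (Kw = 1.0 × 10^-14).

pH = 5.89

(CH3)2NH2+ is the conjugate acid of the weak base (CH3)2NH.
Kb = 10^(−3.20) = 6.31 × 10^-4
Ka = Kw/Kb = 1.0×10^-14 / 6.31 × 10^-4 = 1.58 × 10^-11
Ka = [H+]²/(0.106 − [H+]) = 1.58 × 10^-11
Neglecting [H+] in the denominator: [H+] = √(1.58 × 10^-11 × 0.106) = 1.29 × 10^-6 M
Check: 0.0012% ionized — well under 5%, approximation valid.
pH = −log[H+] = −log(1.29 × 10^-6) = 5.89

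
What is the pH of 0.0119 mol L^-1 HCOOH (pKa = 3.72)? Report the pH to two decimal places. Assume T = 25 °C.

HCOOH ⇌ HCOO- + H+
Ka = 10^(−3.72) = 1.91 × 10^-4
Ka = x²/(0.0119 − x) = 1.91 × 10^-4
x is not negligible relative to C₀; solve x² + 0.000191·x − 2.27e-06 = 0.
x = [−0.000191 + √(0.000191² + 9.09e-06)]/2 = 1.42 × 10^-3 M
pH = −log(1.42 × 10^-3) = 2.85

pH = 2.85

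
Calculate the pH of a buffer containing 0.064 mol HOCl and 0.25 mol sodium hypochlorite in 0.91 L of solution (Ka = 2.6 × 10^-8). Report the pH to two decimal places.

pKa = −log(2.6 × 10^-8) = 7.585
pH = pKa + log([A⁻]/[HA]) = 7.585 + log(0.25/0.064)
pH = 7.585 + (+0.592) = 8.18

pH = 8.18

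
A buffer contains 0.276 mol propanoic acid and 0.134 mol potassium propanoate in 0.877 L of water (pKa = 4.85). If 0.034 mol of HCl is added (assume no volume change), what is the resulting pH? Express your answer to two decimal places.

After neutralization: n(CH3CH2COOH) = 0.31 mol, n(CH3CH2COO-) = 0.1 mol.
Henderson–Hasselbalch with mole ratio 0.1/0.31: pH = 4.85 + (-0.491)

pH = 4.36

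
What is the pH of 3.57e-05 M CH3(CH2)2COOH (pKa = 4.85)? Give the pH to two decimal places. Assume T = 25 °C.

CH3(CH2)2COOH ⇌ CH3(CH2)2COO- + H+
Ka = 10^(−4.85) = 1.41 × 10^-5
Ka = x²/(3.57e-05 − x) = 1.41 × 10^-5
The 5% rule fails; solving x² + Ka·x − Ka·C₀ = 0 exactly:
x = [−1.41e-05 + √(1.41e-05² + 2.01e-09)]/2 = 1.65 × 10^-5 M
pH = −log(1.65 × 10^-5) = 4.78

pH = 4.78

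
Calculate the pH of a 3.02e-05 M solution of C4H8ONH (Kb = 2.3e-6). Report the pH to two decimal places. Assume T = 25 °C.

C4H8ONH + H2O ⇌ C4H8ONH2+ + OH-
Kb = [OH-]²/(3.02e-05 − [OH-]) = 2.3 × 10^-6
[OH-] is not negligible relative to C₀; solve [OH-]² + 2.3e-06·[OH-] − 6.95e-11 = 0.
[OH-] = (−Kb + √(Kb² + 4·Kb·C₀))/2 = 7.26 × 10^-6 M
pOH = 5.14, so pH = 14.00 − pOH = 8.86

pH = 8.86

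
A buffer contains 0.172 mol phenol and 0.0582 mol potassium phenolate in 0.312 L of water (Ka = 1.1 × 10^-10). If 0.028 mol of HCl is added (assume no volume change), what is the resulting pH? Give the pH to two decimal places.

pH = 9.14

After neutralization: n(C6H5OH) = 0.2 mol, n(C6H5O-) = 0.0302 mol.
pKa = −log(1.1 × 10^-10) = 9.959
pH = pKa + log(n_C6H5O-/n_C6H5OH) = 9.959 + log(0.0302/0.2) = 9.959 + (-0.821)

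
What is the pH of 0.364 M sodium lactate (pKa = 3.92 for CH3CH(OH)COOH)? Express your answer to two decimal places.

CH3CH(OH)COO- is the conjugate base of the weak acid CH3CH(OH)COOH.
Ka = 10^(−3.92) = 1.20 × 10^-4
Kb = Kw/Ka = 1.0×10^-14 / 1.20 × 10^-4 = 8.33 × 10^-11
From the ICE table, Kb = [OH-]²/(0.364 − [OH-]) = 8.33 × 10^-11.
Since Kb ≪ C₀, [OH-] ≈ √(Kb·C₀) = 5.51 × 10^-6 M.
Check: 0.0015% ionized — well under 5%, approximation valid.
pOH = −log(5.51 × 10^-6) = 5.26; pH = 14.00 − 5.26 = 8.74

pH = 8.74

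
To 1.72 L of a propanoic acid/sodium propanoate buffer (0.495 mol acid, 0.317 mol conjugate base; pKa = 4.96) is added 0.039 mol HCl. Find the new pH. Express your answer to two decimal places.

Added H+ converts CH3CH2COO- to CH3CH2COOH: CH3CH2COOH → 0.534 mol, CH3CH2COO- → 0.278 mol.
pH = pKa + log([A⁻]/[HA]) = 4.96 + log(0.278/0.534) = 4.96 -0.283

pH = 4.68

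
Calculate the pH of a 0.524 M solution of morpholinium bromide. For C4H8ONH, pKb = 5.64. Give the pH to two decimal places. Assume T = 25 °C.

pH = 4.32

C4H8ONH2+ is the conjugate acid of the weak base C4H8ONH.
Kb = 10^(−5.64) = 2.29 × 10^-6
Ka = Kw/Kb = 1.0×10^-14 / 2.29 × 10^-6 = 4.37 × 10^-9
Ka = [H+]²/(0.524 − [H+]) = 4.37 × 10^-9
Assume [H+] ≪ 0.524: [H+] ≈ √(4.37 × 10^-9 × 0.524) = 4.79 × 10^-5 M
pH = −log[H+] = −log(4.79 × 10^-5) = 4.32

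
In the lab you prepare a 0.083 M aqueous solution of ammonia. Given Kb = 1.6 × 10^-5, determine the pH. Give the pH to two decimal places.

NH3 + H2O ⇌ NH4+ + OH-
Kb = x²/(0.083 − x) = 1.6 × 10^-5
Neglecting x in the denominator: x = √(1.6 × 10^-5 × 0.083) = 1.15 × 10^-3 M
Check: 1.4% ionized — well under 5%, approximation valid.
pOH = −log(1.15 × 10^-3) = 2.94; pH = 14.00 − 2.94 = 11.06

pH = 11.06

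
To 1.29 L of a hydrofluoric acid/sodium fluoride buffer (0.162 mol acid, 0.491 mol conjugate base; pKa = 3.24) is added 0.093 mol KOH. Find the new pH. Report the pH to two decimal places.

After neutralization: n(HF) = 0.069 mol, n(F-) = 0.584 mol.
Henderson–Hasselbalch with mole ratio 0.584/0.069: pH = 3.24 + (+0.928)

pH = 4.17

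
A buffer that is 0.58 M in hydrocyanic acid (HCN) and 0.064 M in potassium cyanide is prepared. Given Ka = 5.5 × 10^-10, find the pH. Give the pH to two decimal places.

pKa = −log(5.5 × 10^-10) = 9.260
Henderson–Hasselbalch: pH = pKa + log([CN-]/[HCN]) = 9.260 + log(0.064/0.58)
pH = 9.260 + (-0.957) = 8.30

pH = 8.30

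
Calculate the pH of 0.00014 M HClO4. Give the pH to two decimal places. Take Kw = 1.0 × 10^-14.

HClO4 is a strong acid and dissociates completely, so [H+] = 0.00014 M.
pH = -log(0.00014) = 3.85

pH = 3.85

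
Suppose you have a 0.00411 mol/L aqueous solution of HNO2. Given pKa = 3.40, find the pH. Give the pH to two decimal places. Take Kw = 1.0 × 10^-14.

HNO2 ⇌ NO2- + H+
Ka = 10^(−3.40) = 3.98 × 10^-4
From the ICE table, Ka = x²/(0.00411 − x) = 3.98 × 10^-4.
The 5% rule fails; solving x² + Ka·x − Ka·C₀ = 0 exactly:
x = (−Ka + √(Ka² + 4·Ka·C₀))/2 = 1.10 × 10^-3 M
pH = −log[H+] = −log(1.10 × 10^-3) = 2.96

pH = 2.96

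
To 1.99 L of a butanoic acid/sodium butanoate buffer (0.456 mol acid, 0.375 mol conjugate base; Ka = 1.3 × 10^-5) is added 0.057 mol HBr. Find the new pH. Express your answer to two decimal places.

Added H+ converts CH3(CH2)2COO- to CH3(CH2)2COOH: CH3(CH2)2COOH → 0.513 mol, CH3(CH2)2COO- → 0.318 mol.
pKa = −log(1.3 × 10^-5) = 4.886
pH = pKa + log([A⁻]/[HA]) = 4.886 + log(0.318/0.513) = 4.886 -0.208

pH = 4.68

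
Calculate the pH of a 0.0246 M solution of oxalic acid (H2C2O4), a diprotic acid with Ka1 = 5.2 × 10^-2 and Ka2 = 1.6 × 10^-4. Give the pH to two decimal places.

pH = 1.74

Ka1 ≫ Ka2, so treat the first dissociation as the only significant source of H+.
Ka1 = x²/(0.0246 − x) = 5.2 × 10^-2
Solving the quadratic: x = (−Ka1 + √(Ka1² + 4·Ka1·C₀))/2 = 1.82 × 10^-2 M
pH = −log(1.82 × 10^-2) = 1.74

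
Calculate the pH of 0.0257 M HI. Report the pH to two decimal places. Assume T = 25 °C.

HI is a strong acid and dissociates completely, so [H+] = 0.0257 M.
pH = -log(0.0257) = 1.59

pH = 1.59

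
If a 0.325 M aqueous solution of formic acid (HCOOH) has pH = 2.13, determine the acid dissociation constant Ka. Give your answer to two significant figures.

Ka = 1.7 × 10^-4

[H+] = 10^(-2.13) = 7.41 × 10^-3 M
At equilibrium [HA] = 0.325 − 7.41 × 10^-3 = 3.18 × 10^-1 M
Ka = [H+][A-]/[HA] = (7.41 × 10^-3)² / 3.18 × 10^-1 = 1.7 × 10^-4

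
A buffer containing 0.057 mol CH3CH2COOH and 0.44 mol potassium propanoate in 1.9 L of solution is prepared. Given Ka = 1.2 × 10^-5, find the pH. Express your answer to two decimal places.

pH = 5.81

pKa = −log(1.2 × 10^-5) = 4.921
pH = pKa + log([A⁻]/[HA]) = 4.921 + log(0.44/0.057)
pH = 4.921 + (+0.888) = 5.81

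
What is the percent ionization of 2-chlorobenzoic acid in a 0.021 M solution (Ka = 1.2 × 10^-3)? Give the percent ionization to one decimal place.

21.2%

ClC6H4COOH ⇌ ClC6H4COO- + H+; let x = [H+] at equilibrium.
Solve x² + 0.0012x − 2.52e-05 = 0 → x = 4.46 × 10^-3 M
% ionization = x/C₀ × 100% = 4.46 × 10^-3/0.021 × 100% = 21.2%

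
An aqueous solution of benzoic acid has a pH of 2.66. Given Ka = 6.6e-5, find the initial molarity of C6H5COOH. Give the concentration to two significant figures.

C₀ = 7.5 × 10^-2 M

[H+] = 10^(-2.66) = 2.19 × 10^-3 M = x
Ka = x²/(C₀ − x) ⇒ C₀ = x + x²/Ka
C₀ = 2.19 × 10^-3 + (2.19 × 10^-3)²/(6.6 × 10^-5) = 7.49 × 10^-2 M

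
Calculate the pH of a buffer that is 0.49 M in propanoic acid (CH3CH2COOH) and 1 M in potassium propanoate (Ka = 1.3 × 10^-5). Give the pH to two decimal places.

pH = 5.20

pKa = −log(1.3 × 10^-5) = 4.886
Henderson–Hasselbalch: pH = pKa + log([CH3CH2COO-]/[CH3CH2COOH]) = 4.886 + log(1/0.49)
pH = 4.886 + (+0.310) = 5.20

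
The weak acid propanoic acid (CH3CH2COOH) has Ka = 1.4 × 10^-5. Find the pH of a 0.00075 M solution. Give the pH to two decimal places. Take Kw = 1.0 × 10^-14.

pH = 4.02

CH3CH2COOH ⇌ CH3CH2COO- + H+
From the ICE table, Ka = [H+]²/(0.00075 − [H+]) = 1.4 × 10^-5.
The 5% rule fails; solving [H+]² + Ka·[H+] − Ka·C₀ = 0 exactly:
[H+] = (−Ka + √(Ka² + 4·Ka·C₀))/2 = 9.57 × 10^-5 M
pH = −log[H+] = −log(9.57 × 10^-5) = 4.02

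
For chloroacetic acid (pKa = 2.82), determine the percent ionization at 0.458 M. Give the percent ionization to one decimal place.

5.6%

ClCH2COOH ⇌ ClCH2COO- + H+; let x = [H+] at equilibrium.
Ka = 10^(−2.82) = 1.51 × 10^-3
Ka = x²/(C₀ − x); solving the quadratic gives x = 2.56 × 10^-2 M.
% ionization = x/C₀ × 100% = 2.56 × 10^-2/0.458 × 100% = 5.6%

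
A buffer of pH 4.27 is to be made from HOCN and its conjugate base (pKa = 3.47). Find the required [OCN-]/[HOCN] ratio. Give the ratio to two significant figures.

ratio = 6.3

pH = pKa + log(r) ⇒ log(r) = 4.27 − 3.47 = +0.80
r = [OCN-]/[HOCN] = 10^(+0.80) = 6.31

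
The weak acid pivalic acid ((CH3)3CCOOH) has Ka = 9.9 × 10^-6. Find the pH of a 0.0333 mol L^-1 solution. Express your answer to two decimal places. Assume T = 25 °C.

(CH3)3CCOOH ⇌ (CH3)3CCOO- + H+
Ka = [H+]²/(0.0333 − [H+]) = 9.9 × 10^-6
Since Ka ≪ C₀, [H+] ≈ √(Ka·C₀) = 5.74 × 10^-4 M.
pH = −log[H+] = −log(5.74 × 10^-4) = 3.24

pH = 3.24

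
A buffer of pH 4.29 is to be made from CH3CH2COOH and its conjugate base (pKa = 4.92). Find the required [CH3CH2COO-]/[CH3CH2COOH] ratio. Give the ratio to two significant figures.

ratio = 0.23

pH = pKa + log(r) ⇒ log(r) = 4.29 − 4.92 = -0.63
r = [CH3CH2COO-]/[CH3CH2COOH] = 10^(-0.63) = 0.234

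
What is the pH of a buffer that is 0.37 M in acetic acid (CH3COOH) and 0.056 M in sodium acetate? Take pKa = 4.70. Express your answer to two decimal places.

pH = 3.88

Henderson–Hasselbalch: pH = pKa + log([CH3COO-]/[CH3COOH]) = 4.70 + log(0.056/0.37)
pH = 4.70 + (-0.820) = 3.88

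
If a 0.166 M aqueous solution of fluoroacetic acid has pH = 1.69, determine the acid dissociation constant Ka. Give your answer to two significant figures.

[H+] = 10^(-1.69) = 2.04 × 10^-2 M
At equilibrium [HA] = 0.166 − 2.04 × 10^-2 = 1.46 × 10^-1 M
Ka = [H+][A-]/[HA] = (2.04 × 10^-2)² / 1.46 × 10^-1 = 2.9 × 10^-3

Ka = 2.9 × 10^-3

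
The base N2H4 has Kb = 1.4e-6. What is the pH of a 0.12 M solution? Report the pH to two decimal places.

N2H4 + H2O ⇌ N2H5+ + OH-
Kb = x²/(0.12 − x) = 1.4 × 10^-6
Since Kb ≪ C₀, x ≈ √(Kb·C₀) = 4.10 × 10^-4 M.
Check: 0.34% ionized — well under 5%, approximation valid.
pOH = −log(4.10 × 10^-4) = 3.39; pH = 14.00 − 3.39 = 10.61

pH = 10.61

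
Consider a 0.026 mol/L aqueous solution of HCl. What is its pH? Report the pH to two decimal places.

pH = 1.59

HCl is a strong acid and dissociates completely, so [H+] = 0.026 M.
pH = -log(0.026) = 1.59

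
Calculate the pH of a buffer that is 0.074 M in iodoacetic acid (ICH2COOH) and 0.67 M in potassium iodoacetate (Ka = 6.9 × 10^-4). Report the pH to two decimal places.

pH = 4.12

pKa = −log(6.9 × 10^-4) = 3.161
Henderson–Hasselbalch: pH = pKa + log([ICH2COO-]/[ICH2COOH]) = 3.161 + log(0.67/0.074)
pH = 3.161 + (+0.957) = 4.12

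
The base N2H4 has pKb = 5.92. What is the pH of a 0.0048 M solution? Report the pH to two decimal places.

pH = 9.88

N2H4 + H2O ⇌ N2H5+ + OH-
Kb = 10^(−5.92) = 1.20 × 10^-6
Kb = [OH-]²/(0.0048 − [OH-]) = 1.20 × 10^-6
Neglecting [OH-] in the denominator: [OH-] = √(1.20 × 10^-6 × 0.0048) = 7.59 × 10^-5 M
Check: 1.6% ionized — well under 5%, approximation valid.
pOH = −log(7.59 × 10^-5) = 4.12; pH = 14.00 − 4.12 = 9.88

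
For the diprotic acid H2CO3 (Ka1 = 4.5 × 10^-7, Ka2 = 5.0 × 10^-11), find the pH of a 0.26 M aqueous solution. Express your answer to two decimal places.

pH = 3.47

Ka1 ≫ Ka2, so treat the first dissociation as the only significant source of H+.
Ka1 = x²/(0.26 − x) = 4.5 × 10^-7
x ≈ √(4.5 × 10^-7 × 0.26) = 3.42 × 10^-4 M
pH = −log(3.42 × 10^-4) = 3.47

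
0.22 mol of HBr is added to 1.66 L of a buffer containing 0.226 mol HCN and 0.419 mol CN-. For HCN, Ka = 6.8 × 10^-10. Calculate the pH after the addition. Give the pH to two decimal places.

pH = 8.82

Added H+ converts CN- to HCN: HCN → 0.446 mol, CN- → 0.199 mol.
pKa = −log(6.8 × 10^-10) = 9.167
pH = pKa + log([A⁻]/[HA]) = 9.167 + log(0.199/0.446) = 9.167 -0.350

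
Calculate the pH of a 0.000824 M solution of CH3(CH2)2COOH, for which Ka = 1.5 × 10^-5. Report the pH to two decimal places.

pH = 3.98

CH3(CH2)2COOH ⇌ CH3(CH2)2COO- + H+
From the ICE table, Ka = [H+]²/(0.000824 − [H+]) = 1.5 × 10^-5.
The 5% rule fails; solving [H+]² + Ka·[H+] − Ka·C₀ = 0 exactly:
[H+] = [−1.5e-05 + √(1.5e-05² + 4.94e-08)]/2 = 1.04 × 10^-4 M
pH = −log[H+] = −log(1.04 × 10^-4) = 3.98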